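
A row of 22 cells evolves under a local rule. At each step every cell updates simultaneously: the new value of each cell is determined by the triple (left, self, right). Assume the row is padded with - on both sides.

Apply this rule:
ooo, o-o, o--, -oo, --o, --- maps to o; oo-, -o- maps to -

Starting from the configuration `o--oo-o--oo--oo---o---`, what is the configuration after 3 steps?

-ooo-o-ooo-ooo-ooo-ooo
ooo-o-ooo-ooo-ooo-ooo-
oo-o-ooo-ooo-ooo-ooo-o

oo-o-ooo-ooo-ooo-ooo-o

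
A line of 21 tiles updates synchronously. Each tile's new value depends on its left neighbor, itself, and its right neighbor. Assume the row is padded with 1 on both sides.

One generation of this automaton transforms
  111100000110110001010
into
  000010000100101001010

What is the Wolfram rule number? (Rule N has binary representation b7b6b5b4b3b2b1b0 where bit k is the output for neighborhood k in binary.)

position 0: 111 → 0  (bit 7 = 0)
position 3: 110 → 0  (bit 6 = 0)
position 11: 101 → 0  (bit 5 = 0)
position 4: 100 → 1  (bit 4 = 1)
position 9: 011 → 1  (bit 3 = 1)
position 17: 010 → 1  (bit 2 = 1)
position 8: 001 → 0  (bit 1 = 0)
position 5: 000 → 0  (bit 0 = 0)
bits b7..b0 = 00011100 = 28

28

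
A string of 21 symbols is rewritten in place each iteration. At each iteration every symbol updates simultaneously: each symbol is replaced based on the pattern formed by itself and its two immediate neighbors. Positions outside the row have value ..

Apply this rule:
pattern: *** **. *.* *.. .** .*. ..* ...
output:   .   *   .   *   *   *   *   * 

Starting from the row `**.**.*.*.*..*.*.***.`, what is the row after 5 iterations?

**.**.*.*.****.*.*.**
**.**.*.*.*..*.*.*.**
**.**.*.*.****.*.*.**  (repeats iteration 1; period 2)
iteration 5: **.**.*.*.****.*.*.**

**.**.*.*.****.*.*.**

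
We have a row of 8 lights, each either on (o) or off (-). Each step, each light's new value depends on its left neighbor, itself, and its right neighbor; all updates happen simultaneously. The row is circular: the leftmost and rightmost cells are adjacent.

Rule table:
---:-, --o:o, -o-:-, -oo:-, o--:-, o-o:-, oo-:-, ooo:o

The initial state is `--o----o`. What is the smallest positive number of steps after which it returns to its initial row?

8

step 1: -o----o-
step 2: o----o--
step 3: ----o--o
step 4: ---o--o-
step 5: --o--o--
step 6: -o--o---
step 7: o--o----
step 8: --o----o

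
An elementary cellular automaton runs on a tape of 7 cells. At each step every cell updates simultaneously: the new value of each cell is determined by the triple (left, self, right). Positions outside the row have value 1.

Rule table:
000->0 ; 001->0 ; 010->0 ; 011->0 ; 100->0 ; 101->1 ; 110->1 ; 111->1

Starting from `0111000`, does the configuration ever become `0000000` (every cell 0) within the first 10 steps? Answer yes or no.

no

step 1: 1011000
step 2: 1101000
step 3: 1110000
step 4: 1110000  (fixed point — unchanged through step 10)
step 10 is 1110000, still not uniform 0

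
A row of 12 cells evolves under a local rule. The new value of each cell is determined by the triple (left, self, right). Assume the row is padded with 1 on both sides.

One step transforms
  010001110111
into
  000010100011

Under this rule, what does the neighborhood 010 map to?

0

At position 1 the neighborhood is 010; the next row has 0 there.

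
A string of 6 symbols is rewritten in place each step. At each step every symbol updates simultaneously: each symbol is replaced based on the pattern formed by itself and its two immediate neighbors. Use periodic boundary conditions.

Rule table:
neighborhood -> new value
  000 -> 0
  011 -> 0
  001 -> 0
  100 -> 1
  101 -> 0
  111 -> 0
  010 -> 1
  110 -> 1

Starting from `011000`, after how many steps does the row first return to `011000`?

step 1: 001100
step 2: 000110
step 3: 000011
step 4: 100001
step 5: 110000
step 6: 011000

6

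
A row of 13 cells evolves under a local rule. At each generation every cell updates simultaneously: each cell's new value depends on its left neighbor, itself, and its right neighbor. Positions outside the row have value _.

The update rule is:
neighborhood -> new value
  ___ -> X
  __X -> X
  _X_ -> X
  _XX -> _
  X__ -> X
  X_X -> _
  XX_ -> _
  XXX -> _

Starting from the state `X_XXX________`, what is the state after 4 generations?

XXXXX________

generation 1: X____XXXXXXXX
generation 2: XXXXX________
generation 3: _____XXXXXXXX
generation 4: XXXXX________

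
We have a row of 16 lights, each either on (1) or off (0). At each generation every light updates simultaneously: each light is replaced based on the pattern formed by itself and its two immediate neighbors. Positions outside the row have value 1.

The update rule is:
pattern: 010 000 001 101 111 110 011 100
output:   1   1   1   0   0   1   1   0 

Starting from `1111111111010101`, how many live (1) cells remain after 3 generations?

5

generation 1: 0000000001010101
generation 2: 0111111111010101
generation 3: 0100000001010101
count of 1: 5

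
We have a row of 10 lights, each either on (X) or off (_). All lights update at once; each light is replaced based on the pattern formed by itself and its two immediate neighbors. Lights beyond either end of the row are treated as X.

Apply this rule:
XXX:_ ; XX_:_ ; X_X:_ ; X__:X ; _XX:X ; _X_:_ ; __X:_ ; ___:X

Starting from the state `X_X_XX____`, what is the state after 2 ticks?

____X_XXX_
XXX___X___

XXX___X___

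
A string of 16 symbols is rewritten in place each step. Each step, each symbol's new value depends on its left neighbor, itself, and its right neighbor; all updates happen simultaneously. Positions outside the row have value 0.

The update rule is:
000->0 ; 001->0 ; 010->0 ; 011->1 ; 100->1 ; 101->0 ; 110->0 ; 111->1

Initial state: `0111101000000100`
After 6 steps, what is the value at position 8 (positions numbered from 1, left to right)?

0

step 1: 0111000100000010
step 2: 0110100010000001
step 3: 0100010001000000
step 4: 0010001000100000
step 5: 0001000100010000
step 6: 0000100010001000
position 8 holds 0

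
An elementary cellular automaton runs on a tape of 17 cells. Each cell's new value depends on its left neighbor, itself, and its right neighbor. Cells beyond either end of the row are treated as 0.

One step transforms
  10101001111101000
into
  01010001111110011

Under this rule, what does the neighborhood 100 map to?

At position 5 the neighborhood is 100; the next row has 0 there.

0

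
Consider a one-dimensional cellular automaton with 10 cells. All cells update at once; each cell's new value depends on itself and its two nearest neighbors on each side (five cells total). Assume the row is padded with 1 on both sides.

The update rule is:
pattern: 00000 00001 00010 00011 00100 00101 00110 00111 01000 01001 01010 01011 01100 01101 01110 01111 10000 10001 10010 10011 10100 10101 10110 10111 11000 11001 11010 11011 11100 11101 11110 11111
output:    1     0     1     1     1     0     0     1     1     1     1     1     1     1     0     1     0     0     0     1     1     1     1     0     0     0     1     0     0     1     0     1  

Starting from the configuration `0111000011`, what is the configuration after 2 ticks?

tick 1: 0000000111
tick 2: 0011101111

0011101111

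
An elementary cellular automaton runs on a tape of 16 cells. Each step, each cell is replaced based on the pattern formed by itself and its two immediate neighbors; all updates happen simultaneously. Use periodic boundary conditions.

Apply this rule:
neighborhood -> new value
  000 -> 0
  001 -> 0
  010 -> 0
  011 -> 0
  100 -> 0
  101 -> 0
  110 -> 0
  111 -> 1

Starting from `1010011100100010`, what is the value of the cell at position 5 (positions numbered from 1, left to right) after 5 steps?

0

step 1: 0000001000000000
step 2: 0000000000000000
step 3: 0000000000000000  (fixed point — unchanged through step 5)
position 5 holds 0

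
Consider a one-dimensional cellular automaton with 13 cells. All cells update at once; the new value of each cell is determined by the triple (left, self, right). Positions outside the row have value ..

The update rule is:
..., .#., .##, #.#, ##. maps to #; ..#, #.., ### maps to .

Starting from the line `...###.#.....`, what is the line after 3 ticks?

#....###.#..#

tick 1: ##.#.###.####
tick 2: ######.###..#
tick 3: #....###.#..#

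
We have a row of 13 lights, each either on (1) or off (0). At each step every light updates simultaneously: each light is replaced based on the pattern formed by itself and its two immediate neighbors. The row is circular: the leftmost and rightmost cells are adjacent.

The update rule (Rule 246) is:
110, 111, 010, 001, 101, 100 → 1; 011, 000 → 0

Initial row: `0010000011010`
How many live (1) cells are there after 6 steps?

10

0111000101111
1011101110111
1101110111011
1110111011101
1111011101110
0111101110111
count of 1: 10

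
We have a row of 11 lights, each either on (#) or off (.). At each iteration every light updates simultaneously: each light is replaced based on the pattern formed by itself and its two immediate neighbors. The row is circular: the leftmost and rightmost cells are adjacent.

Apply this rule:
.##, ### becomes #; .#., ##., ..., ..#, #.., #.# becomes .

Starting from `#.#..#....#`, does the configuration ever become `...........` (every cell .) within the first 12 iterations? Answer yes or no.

yes

iteration 1: ..........#
iteration 2: ...........
all cells are . at iteration 2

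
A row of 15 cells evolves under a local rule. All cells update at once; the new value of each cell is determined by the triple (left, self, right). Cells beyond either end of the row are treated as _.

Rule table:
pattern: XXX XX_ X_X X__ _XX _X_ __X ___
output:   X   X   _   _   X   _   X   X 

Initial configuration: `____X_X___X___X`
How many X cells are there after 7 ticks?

12

XXXX____XX__XX_
XXXX_XXXXX_XXX_
XXXX_XXXXX_XXX_  (fixed point — unchanged through tick 7)
count of X: 12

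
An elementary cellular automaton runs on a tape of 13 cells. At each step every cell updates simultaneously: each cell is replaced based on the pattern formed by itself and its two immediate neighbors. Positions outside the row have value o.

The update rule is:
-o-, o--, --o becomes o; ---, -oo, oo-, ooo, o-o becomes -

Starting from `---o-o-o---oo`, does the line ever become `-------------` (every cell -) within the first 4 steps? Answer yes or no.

no

o-oo-o-oo-o--
-----o----ooo
o---ooo--o---
-o-o---oooo-o
step 4 is -o-o---oooo-o, still not uniform -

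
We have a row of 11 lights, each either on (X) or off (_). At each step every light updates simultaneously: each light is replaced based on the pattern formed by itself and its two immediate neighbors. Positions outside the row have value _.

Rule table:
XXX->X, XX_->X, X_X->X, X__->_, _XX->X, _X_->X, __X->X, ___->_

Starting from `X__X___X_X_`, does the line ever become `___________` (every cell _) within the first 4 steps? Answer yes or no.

no

X_XX__XXXX_
XXXX_XXXXX_
XXXXXXXXXX_
XXXXXXXXXX_
step 4 is XXXXXXXXXX_, still not uniform _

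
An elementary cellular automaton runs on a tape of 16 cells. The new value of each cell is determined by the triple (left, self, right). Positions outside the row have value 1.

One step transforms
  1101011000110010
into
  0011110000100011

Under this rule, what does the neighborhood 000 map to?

0

At position 8 the neighborhood is 000; the next row has 0 there.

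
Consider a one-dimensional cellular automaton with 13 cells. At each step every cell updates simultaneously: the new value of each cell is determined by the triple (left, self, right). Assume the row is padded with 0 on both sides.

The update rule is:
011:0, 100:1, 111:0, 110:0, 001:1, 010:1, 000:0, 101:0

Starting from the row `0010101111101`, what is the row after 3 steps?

step 1: 0110100000001
step 2: 1000110000011
step 3: 1101001000100

1101001000100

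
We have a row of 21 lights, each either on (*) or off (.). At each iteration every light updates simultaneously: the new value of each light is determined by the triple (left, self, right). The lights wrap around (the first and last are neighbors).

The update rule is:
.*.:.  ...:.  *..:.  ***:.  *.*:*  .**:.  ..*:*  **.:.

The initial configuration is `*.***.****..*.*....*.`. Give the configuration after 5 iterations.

.*...*.....*.*....*.*
*...*.....*.*....*.*.
...*.....*.*....*.*.*
..*.....*.*....*.*.*.
.*.....*.*....*.*.*..

.*.....*.*....*.*.*..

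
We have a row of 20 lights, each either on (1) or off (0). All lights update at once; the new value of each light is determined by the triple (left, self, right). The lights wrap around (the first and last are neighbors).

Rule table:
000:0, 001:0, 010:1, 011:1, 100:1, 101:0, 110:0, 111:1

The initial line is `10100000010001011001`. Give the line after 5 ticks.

00101011010101010101

00110000011001010101
10101000010101010101
00101100010101010101
10101010010101010101
00101011010101010101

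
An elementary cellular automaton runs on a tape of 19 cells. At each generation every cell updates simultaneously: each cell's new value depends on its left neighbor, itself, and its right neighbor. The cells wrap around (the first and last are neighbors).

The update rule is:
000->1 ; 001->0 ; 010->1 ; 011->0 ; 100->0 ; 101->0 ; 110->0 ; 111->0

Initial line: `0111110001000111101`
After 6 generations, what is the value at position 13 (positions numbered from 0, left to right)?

generation 1: 0000000101010000001
generation 2: 0111110101010111101
generation 3: 0000000101010000001  (repeats generation 1; period 2)
generation 6: 0111110101010111101
position 13 holds 1

1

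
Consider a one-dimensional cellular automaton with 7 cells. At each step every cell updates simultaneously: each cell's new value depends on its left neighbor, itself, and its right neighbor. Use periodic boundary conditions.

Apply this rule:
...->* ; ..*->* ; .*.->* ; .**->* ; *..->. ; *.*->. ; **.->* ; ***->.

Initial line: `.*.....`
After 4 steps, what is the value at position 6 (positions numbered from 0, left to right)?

**.****
.*.*...
**.*.**
.*.*.*.
position 6 holds .

.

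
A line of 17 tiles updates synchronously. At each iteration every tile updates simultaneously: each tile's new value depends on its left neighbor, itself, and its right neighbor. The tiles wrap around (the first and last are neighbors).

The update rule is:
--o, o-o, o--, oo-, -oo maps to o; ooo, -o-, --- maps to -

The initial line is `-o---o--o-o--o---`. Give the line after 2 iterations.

o-o-o-oo-o-oo-o--
-o-o-oooo-oooo-oo

-o-o-oooo-oooo-oo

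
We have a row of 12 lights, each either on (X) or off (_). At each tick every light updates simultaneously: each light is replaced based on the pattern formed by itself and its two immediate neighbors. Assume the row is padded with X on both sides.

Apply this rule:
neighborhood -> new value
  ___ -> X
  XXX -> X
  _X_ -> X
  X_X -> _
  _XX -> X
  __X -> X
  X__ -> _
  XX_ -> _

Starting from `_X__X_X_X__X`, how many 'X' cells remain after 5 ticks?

7

_X_XX_X_X_XX
_X_X__X_X_XX
_X_X_XX_X_XX
_X_X_X__X_XX
_X_X_X_XX_XX
count of X: 7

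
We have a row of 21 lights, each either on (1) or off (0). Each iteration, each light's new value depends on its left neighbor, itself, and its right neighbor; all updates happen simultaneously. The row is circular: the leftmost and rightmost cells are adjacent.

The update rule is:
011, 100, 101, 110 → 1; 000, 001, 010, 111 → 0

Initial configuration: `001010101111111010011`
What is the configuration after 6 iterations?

001001110111110101100

iteration 1: 100101011000001101011
iteration 2: 110010111100001110110
iteration 3: 111001100110001011111
iteration 4: 001101110111000110000
iteration 5: 001111011101100111000
iteration 6: 001001110111110101100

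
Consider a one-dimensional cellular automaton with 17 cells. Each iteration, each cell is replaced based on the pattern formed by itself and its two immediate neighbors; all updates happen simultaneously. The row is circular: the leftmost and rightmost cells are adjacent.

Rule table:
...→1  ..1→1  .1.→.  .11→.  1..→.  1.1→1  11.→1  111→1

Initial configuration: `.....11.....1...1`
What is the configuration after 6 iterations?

.1111.1.1111..11.
1.1111.1.111.1.1.
.1.1111.1.111.1.1
1.1.1111.1.111.1.
.1.1.1111.1.111.1
1.1.1.1111.1.111.

1.1.1.1111.1.111.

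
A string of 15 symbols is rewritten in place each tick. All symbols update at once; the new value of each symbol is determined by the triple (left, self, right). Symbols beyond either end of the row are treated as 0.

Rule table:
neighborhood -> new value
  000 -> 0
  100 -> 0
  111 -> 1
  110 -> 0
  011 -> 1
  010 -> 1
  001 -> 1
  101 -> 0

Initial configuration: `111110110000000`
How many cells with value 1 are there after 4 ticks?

111100100000000
111001100000000
110011000000000
100110000000000
count of 1: 3

3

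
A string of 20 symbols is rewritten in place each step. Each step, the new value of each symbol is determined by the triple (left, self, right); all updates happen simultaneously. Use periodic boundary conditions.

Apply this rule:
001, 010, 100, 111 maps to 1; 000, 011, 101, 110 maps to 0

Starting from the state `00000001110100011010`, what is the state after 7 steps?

00110001100101101111

00000010100110100011
10000110111000110100
11001000010101000111
10111100110101101011
00011011000100001001
10100000101110011111
00110001100101101111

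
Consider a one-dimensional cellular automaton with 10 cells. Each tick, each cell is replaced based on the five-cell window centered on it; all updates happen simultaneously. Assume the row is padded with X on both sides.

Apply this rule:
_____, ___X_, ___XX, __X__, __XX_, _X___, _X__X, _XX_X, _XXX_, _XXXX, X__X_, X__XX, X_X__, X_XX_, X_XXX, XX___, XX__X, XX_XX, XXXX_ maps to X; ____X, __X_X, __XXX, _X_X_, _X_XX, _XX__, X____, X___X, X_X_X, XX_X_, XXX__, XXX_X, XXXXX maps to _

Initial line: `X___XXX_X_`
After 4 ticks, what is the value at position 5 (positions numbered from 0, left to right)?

X

_X_X_X____
_____XX__X
X_X_XX_XX_
____XXXXXX
position 5 holds X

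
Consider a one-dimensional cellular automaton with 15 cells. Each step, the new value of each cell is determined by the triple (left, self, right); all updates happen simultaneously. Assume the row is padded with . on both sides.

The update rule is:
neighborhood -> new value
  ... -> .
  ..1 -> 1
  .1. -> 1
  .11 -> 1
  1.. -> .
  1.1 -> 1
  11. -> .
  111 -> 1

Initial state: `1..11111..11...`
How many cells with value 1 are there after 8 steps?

1.11111..11....
111111..11.....
11111..11......
1111..11.......
111..11........
11..11.........
1..11..........
1.11...........
count of 1: 3

3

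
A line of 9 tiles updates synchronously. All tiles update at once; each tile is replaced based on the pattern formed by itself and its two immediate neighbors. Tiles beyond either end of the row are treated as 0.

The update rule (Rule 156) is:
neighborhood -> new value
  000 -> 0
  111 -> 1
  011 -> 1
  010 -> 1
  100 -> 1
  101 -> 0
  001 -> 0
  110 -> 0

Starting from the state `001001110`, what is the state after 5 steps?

001101101
001001001
001101101  (repeats step 1; period 2)
step 5: 001101101

001101101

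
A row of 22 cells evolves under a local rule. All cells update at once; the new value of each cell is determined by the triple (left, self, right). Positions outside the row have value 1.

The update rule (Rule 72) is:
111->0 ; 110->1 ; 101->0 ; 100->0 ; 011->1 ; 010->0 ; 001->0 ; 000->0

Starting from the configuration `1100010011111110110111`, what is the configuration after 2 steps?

0100000010000010110100
0000000000000000110000

0000000000000000110000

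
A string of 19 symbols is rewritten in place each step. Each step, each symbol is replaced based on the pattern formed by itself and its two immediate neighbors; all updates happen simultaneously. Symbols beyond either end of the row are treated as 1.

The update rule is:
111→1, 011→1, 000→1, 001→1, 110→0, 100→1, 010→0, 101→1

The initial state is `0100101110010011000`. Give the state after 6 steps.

1011011101101110111
0110111011011101111
1101110110111011111
1011101101110111111
0111011011101111111
1110110111011111111

1110110111011111111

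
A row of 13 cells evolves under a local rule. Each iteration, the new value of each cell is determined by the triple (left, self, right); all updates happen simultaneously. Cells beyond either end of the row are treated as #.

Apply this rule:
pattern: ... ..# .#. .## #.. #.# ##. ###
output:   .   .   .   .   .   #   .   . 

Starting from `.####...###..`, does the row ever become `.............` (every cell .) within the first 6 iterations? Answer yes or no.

yes

iteration 1: #............
iteration 2: .............
all cells are . at iteration 2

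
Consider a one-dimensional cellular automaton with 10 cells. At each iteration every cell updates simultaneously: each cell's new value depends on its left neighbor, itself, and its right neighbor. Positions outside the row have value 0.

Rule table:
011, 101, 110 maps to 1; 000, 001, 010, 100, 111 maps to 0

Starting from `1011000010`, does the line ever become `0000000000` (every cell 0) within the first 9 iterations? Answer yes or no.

yes

0111000000
0101000000
0010000000
0000000000
all cells are 0 at iteration 4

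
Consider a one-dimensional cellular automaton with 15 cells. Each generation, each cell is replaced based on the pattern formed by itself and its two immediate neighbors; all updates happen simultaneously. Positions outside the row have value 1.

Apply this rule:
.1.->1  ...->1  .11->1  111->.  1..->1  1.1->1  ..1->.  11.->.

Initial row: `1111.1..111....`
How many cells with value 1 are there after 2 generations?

generation 1: ....111.1..111.
generation 2: 111.1..111.1..1
count of 1: 9

9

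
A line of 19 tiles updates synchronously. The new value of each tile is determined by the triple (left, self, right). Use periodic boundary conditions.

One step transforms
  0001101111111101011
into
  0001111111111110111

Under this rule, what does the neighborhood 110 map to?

At position 4 the neighborhood is 110; the next row has 1 there.

1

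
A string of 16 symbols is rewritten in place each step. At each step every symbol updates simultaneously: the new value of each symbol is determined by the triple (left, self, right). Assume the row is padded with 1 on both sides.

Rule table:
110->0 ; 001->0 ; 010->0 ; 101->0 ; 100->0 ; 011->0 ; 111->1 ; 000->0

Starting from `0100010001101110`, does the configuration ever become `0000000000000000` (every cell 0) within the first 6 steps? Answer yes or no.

yes

step 1: 0000000000000100
step 2: 0000000000000000
all cells are 0 at step 2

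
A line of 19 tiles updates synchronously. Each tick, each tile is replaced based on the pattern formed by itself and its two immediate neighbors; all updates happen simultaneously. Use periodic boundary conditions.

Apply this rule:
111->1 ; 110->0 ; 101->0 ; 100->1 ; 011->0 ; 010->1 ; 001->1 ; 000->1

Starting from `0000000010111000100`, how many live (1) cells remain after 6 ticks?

11

1111111110010111111
1111111101110011111
1111111000101101111
1111110111100000111
1111100011011111011
1111011100001110001
count of 1: 11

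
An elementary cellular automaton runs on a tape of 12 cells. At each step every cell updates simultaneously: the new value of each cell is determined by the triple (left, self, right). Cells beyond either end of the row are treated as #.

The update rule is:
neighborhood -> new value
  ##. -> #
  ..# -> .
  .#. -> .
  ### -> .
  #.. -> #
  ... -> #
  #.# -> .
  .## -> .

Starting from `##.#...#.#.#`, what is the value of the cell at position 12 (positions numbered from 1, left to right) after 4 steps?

.

step 1: .#..##......
step 2: ..#..######.
step 3: #..#......#.
step 4: ##..#####...
position 12 holds .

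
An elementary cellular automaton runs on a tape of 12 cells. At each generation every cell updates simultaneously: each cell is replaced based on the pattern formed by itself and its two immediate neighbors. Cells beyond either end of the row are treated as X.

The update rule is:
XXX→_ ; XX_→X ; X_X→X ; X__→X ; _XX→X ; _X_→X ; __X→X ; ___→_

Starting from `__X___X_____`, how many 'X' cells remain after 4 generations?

XXXX_XXX___X
___XXX_XX_XX
X_XX_XXXXXX_
XXXXXX____XX
count of X: 8

8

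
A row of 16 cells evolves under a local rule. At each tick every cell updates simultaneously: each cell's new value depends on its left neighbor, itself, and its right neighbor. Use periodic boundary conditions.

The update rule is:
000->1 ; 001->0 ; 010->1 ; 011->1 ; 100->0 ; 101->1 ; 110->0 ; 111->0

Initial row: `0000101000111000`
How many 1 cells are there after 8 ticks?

7

1110111010100011
0001100111101010
1101000100011110
1011010101010001
0110111111110101
1101100000001111
0011001111101000
1010001000011011
count of 1: 7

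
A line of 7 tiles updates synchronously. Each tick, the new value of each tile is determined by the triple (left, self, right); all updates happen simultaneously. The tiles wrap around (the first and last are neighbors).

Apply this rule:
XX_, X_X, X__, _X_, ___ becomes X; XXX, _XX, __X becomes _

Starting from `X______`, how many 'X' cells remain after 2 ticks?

2

XXXXXX_
_____XX
count of X: 2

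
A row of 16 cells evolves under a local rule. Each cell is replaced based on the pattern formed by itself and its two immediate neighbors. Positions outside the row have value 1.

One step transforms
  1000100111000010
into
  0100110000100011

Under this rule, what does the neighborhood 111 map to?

At position 8 the neighborhood is 111; the next row has 0 there.

0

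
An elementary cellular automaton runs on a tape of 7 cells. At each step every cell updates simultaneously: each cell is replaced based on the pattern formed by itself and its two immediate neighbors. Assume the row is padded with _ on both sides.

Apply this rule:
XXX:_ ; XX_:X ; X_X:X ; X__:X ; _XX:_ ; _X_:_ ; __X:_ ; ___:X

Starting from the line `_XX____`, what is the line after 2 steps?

step 1: __XXXXX
step 2: X_____X

X_____X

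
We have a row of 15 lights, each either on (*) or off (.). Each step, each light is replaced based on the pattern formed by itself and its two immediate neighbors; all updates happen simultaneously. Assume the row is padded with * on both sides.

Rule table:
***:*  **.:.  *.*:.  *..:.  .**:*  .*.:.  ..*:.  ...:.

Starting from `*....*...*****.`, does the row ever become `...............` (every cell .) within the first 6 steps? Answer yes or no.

yes

.........****..
.........***...
.........**....
.........*.....
...............
all cells are . at step 5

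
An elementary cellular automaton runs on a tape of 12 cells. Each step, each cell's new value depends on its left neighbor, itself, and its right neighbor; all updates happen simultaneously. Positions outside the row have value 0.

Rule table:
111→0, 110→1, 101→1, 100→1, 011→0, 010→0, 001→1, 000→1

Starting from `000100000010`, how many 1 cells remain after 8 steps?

5

111011111101
001100000110
110111111011
011000001101
101111110110
010000011011
101111101101
010000110110
count of 1: 5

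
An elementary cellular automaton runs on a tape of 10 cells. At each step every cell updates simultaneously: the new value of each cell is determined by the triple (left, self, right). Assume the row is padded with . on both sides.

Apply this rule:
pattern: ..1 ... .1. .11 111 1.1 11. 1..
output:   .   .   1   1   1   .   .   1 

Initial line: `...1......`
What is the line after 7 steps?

...1.1.1.1

step 1: ...11.....
step 2: ...1.1....
step 3: ...1.11...
step 4: ...1.1.1..
step 5: ...1.1.11.
step 6: ...1.1.1.1
step 7: ...1.1.1.1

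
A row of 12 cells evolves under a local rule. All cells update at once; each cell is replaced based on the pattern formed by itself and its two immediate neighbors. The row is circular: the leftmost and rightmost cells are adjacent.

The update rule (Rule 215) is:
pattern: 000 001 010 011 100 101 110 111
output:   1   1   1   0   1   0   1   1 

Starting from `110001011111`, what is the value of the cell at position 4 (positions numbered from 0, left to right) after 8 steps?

1

111111001111
111111110111
111111110011
111111111101
111111111100
011111111111
001111111111
110111111111
position 4 holds 1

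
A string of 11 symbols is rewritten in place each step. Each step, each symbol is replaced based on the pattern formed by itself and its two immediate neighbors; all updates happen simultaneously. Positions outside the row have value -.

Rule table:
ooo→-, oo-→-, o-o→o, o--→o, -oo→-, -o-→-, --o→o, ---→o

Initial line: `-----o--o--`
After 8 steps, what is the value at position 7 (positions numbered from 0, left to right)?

ooooo-oo-oo
-----o--o--  (repeats step 0; period 2)
step 8: -----o--o--
position 7 holds -

-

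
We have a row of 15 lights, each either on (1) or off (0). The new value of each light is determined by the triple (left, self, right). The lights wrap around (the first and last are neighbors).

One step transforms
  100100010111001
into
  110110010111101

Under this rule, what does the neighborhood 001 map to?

At position 2 the neighborhood is 001; the next row has 0 there.

0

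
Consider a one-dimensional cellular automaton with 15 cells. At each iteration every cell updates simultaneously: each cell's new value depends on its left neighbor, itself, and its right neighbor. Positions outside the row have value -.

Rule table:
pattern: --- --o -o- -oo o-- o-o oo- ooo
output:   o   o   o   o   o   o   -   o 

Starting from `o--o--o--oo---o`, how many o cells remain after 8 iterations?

11

oooooooooo-oooo
ooooooooo-oooo-
oooooooo-oooo-o
ooooooo-oooo-oo
oooooo-oooo-oo-
ooooo-oooo-oo-o
oooo-oooo-oo-oo
ooo-oooo-oo-oo-
count of o: 11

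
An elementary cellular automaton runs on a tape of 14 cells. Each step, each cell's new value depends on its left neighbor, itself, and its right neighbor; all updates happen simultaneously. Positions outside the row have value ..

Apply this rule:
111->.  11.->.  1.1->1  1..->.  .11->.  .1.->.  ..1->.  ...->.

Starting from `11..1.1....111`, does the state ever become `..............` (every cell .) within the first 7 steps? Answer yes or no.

.....1........
..............
all cells are . at step 2

yes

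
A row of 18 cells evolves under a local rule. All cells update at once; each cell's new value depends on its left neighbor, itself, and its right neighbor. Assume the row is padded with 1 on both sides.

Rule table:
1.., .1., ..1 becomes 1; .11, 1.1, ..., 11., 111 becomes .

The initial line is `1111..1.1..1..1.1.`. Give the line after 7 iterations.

iteration 1: ....111.1111111.1.
iteration 2: 1..1............1.
iteration 3: .1111..........11.
iteration 4: .....1........1...
iteration 5: 1...111......111.1
iteration 6: .1.1...1....1.....
iteration 7: .1.11.111..111...1

.1.11.111..111...1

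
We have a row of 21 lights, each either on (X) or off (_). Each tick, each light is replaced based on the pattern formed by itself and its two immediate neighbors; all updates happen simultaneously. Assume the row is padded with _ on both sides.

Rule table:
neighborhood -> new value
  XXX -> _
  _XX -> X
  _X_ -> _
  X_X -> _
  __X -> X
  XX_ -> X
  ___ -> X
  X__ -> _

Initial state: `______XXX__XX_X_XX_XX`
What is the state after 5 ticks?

XXXXXXX_X_XXX___XX_XX
X_____X___X_X_XXXX_XX
__XXXX__XX____X__X_XX
XXX__X_XXX_XXX__X__XX
X_X_X__X_X_X_X_X__XXX

X_X_X__X_X_X_X_X__XXX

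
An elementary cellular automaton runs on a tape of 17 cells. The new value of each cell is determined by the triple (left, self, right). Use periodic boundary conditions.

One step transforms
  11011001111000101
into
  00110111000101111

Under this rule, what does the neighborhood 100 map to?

1

At position 5 the neighborhood is 100; the next row has 1 there.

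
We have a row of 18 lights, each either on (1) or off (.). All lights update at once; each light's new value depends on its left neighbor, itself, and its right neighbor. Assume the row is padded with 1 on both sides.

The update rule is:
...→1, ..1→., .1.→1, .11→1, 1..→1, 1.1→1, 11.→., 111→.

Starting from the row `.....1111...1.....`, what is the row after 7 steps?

1.1...1111.1......

1111.1...11.11111.
....1111.1.11....1
111.1...1111.111.1
...1111.1...11..11
11.1...1111.1.1.1.
..1111.1...1111111
1.1...1111.1......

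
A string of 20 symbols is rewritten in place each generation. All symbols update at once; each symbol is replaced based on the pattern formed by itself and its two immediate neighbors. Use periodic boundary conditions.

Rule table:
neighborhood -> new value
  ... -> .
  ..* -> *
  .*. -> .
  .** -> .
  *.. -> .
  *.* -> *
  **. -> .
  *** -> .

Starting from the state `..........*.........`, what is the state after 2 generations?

........*...........

generation 1: .........*..........
generation 2: ........*...........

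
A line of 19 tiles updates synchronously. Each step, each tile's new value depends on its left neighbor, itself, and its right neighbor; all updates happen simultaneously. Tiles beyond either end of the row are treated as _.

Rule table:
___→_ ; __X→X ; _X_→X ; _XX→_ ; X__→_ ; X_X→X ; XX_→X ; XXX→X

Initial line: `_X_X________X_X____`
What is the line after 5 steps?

_XXX___XXX_XXXX____

step 1: XXXX_______XXXX____
step 2: _XXX______X_XXX____
step 3: X_XX_____XXX_XX____
step 4: XX_X____X_XXX_X____
step 5: _XXX___XXX_XXXX____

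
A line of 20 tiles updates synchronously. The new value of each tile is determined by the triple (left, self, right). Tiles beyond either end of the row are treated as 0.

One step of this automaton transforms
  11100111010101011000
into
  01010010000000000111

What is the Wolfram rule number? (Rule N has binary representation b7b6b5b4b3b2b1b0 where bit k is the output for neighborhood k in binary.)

145

position 1: 111 → 1  (bit 7 = 1)
position 2: 110 → 0  (bit 6 = 0)
position 8: 101 → 0  (bit 5 = 0)
position 3: 100 → 1  (bit 4 = 1)
position 0: 011 → 0  (bit 3 = 0)
position 9: 010 → 0  (bit 2 = 0)
position 4: 001 → 0  (bit 1 = 0)
position 18: 000 → 1  (bit 0 = 1)
bits b7..b0 = 10010001 = 145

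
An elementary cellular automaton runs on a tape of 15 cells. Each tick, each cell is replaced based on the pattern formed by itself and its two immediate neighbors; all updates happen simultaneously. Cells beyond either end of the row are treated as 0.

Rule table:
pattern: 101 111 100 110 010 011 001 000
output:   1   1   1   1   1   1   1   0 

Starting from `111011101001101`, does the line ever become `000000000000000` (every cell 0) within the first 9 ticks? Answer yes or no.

no

tick 1: 111111111111111
tick 2: 111111111111111  (fixed point — unchanged through tick 9)
tick 9 is 111111111111111, still not uniform 0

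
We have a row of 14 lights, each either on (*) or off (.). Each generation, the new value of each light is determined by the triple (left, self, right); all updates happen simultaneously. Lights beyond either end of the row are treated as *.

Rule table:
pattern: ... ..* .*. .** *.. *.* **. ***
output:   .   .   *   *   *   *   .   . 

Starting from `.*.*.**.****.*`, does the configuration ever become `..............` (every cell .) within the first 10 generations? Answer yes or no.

******.**...**
......**.*..*.
*.....*.***.**
.*....***..**.
***...*..*.*.*
...*..**.*****
*..**.*.**....
.*.*.****.*...
******...***..
......*..*..*.
generation 10 is ......*..*..*., still not uniform .

no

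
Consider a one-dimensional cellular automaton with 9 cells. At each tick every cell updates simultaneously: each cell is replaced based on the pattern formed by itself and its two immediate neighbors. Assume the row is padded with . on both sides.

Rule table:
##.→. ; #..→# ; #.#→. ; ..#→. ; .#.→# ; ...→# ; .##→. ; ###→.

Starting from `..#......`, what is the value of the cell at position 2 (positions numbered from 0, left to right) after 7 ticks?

#

tick 1: #.#######
tick 2: #........
tick 3: #########
tick 4: .........
tick 5: #########  (repeats tick 3; period 2)
tick 7: #########
position 2 holds #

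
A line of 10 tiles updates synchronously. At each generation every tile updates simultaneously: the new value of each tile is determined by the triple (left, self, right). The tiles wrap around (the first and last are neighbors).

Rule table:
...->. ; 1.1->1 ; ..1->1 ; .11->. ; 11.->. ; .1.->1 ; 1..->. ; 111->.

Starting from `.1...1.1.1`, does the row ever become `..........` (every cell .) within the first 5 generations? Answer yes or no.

generation 1: 11..111111
generation 2: ...1......
generation 3: ..11......
generation 4: .1........
generation 5: 11........
generation 5 is 11........, still not uniform .

no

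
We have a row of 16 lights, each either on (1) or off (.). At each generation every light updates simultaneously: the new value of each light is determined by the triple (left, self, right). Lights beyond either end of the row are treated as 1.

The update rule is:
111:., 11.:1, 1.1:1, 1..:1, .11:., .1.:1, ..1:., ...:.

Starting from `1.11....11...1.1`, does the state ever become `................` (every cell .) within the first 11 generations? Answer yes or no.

no

11.11....11..11.
.11.11....11..11
1.11.11....11...
11.11.11....11..
.11.11.11....11.
1.11.11.11....11
11.11.11.11.....
.11.11.11.11....
1.11.11.11.11...
11.11.11.11.11..
.11.11.11.11.11.
generation 11 is .11.11.11.11.11., still not uniform .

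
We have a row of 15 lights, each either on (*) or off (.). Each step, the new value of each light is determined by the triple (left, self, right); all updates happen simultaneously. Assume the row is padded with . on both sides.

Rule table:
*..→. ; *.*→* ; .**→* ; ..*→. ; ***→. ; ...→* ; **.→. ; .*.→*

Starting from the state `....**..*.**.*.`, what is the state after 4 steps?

***.*...***.**.
*..**.*.*..**..
*..*.****..*..*
*..***.....*..*

*..***.....*..*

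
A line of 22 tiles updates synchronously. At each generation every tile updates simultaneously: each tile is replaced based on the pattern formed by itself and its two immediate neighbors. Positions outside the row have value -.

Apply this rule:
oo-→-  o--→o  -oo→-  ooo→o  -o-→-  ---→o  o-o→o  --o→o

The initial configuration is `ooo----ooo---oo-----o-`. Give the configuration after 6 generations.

-o-oooo-o-ooo--ooooo-o
o-o-oo-o-o-o-oo-ooo-o-
-o-o--o-o-o-o--o-o-o-o
o-o-oo-o-o-o-oo-o-o-o-
-o-o--o-o-o-o--o-o-o-o  (repeats generation 3; period 2)
generation 6: o-o-oo-o-o-o-oo-o-o-o-

o-o-oo-o-o-o-oo-o-o-o-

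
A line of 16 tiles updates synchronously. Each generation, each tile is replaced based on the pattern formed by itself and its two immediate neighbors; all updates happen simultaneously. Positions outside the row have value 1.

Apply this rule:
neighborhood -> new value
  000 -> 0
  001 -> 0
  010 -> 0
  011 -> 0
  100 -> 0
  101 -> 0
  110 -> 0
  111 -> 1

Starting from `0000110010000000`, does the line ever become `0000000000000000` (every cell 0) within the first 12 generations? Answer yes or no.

0000000000000000
all cells are 0 at generation 1

yes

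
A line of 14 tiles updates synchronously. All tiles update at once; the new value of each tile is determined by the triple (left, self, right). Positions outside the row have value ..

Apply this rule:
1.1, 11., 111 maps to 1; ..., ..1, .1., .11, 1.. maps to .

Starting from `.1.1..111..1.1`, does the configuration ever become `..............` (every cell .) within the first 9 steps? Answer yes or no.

yes

step 1: ..1....11...1.
step 2: ........1.....
step 3: ..............
all cells are . at step 3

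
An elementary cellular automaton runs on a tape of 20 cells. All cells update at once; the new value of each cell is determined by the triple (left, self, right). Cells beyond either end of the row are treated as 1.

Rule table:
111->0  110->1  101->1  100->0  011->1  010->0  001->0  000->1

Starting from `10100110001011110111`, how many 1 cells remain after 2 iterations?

11000110100110011100
01010111000110010100
count of 1: 9

9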